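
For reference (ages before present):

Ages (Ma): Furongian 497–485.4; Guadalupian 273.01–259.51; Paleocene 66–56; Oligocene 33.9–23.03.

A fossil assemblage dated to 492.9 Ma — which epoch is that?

Furongian

492.9 Ma lies between 497 and 485.4 Ma, so it falls in the Furongian.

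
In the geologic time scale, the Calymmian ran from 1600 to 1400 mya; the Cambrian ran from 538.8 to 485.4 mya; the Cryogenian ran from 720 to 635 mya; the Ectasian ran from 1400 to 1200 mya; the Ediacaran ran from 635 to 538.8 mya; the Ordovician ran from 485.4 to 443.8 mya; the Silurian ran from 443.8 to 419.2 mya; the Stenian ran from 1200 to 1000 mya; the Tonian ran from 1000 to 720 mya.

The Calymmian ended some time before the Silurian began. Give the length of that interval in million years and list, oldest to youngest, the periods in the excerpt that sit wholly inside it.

956.2 million years; Ectasian, Stenian, Tonian, Cryogenian, Ediacaran, Cambrian, Ordovician

The Calymmian closes at 1400 Ma and the Silurian opens at 443.8 Ma, so the interval is 1400 − 443.8 = 956.2 Myr.
A period fits inside if it starts at or after 1400 Ma and ends at or before 443.8 Ma; oldest first that gives Ectasian, Stenian, Tonian, Cryogenian, Ediacaran, Cambrian, Ordovician.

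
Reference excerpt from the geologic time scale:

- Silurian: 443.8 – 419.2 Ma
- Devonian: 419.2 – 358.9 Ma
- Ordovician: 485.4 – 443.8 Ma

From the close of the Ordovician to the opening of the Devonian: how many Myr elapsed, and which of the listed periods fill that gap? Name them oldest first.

24.6 million years; Silurian

The Ordovician closes at 443.8 Ma and the Devonian opens at 419.2 Ma, so the interval is 443.8 − 419.2 = 24.6 Myr.
A period fits inside if it starts at or after 443.8 Ma and ends at or before 419.2 Ma; oldest first that gives Silurian.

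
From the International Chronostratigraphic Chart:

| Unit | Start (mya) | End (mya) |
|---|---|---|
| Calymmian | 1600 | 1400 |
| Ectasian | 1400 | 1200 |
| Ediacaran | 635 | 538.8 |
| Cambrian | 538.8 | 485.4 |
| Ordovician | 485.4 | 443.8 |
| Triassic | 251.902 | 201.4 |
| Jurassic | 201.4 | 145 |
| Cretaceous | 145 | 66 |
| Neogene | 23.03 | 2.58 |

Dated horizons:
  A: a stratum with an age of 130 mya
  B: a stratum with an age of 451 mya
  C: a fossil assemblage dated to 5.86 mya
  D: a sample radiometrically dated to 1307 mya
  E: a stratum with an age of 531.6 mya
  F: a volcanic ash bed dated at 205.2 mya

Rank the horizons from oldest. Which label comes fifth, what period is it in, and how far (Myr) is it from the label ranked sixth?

A, in the Cretaceous; 124.14 million years to C

Sorted oldest-first by Ma: D (1307), E (531.6), B (451), F (205.2), A (130), C (5.86).
The fifth oldest is A at 130 Ma, which lies in 145–66 Ma: the Cretaceous.
The sixth oldest is C at 5.86 Ma; separation = |130 − 5.86| = 124.14 Myr.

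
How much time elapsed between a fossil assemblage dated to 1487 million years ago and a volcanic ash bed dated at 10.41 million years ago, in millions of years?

1476.59 million years

1487 − 10.41 = 1476.59 million years.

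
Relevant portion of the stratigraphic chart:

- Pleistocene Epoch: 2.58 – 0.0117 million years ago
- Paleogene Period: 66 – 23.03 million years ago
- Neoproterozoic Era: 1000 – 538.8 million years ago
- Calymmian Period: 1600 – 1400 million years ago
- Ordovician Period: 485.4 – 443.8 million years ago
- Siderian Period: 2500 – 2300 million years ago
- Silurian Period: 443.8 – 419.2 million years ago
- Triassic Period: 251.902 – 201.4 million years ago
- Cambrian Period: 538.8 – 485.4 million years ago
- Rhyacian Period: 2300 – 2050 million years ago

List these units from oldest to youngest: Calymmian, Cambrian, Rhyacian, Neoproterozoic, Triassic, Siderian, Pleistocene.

Sorting by start age (descending Ma, since larger Ma = older): Siderian start 2500, Rhyacian start 2300, Calymmian start 1600, Neoproterozoic start 1000, Cambrian start 538.8, Triassic start 251.902, Pleistocene start 2.58.

Siderian, Rhyacian, Calymmian, Neoproterozoic, Cambrian, Triassic, Pleistocene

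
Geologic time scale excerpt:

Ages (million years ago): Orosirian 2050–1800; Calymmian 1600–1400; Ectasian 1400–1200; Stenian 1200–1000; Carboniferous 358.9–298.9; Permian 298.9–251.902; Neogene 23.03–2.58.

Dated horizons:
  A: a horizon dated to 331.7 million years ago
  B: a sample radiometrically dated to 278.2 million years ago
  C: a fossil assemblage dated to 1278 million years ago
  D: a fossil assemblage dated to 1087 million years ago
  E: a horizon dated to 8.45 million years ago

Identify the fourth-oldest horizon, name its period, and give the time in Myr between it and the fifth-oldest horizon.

Sorted oldest-first by Ma: C (1278), D (1087), A (331.7), B (278.2), E (8.45).
The fourth oldest is B at 278.2 Ma, which lies in 298.9–251.902 Ma: the Permian.
The fifth oldest is E at 8.45 Ma; separation = |278.2 − 8.45| = 269.75 Myr.

B, in the Permian; 269.75 million years to E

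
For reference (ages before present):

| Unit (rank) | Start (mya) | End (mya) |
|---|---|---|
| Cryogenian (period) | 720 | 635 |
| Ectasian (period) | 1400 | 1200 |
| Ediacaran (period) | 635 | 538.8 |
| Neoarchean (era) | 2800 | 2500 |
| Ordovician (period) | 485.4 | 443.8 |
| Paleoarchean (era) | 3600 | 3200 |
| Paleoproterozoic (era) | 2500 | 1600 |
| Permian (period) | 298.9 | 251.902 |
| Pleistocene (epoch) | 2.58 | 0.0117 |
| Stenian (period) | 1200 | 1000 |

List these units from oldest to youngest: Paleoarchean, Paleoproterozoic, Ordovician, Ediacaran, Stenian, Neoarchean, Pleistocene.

Paleoarchean, then Neoarchean, then Paleoproterozoic, then Stenian, then Ediacaran, then Ordovician, then Pleistocene

Sorting by start age (descending Ma, since larger Ma = older): Paleoarchean start 3600, Neoarchean start 2800, Paleoproterozoic start 2500, Stenian start 1200, Ediacaran start 635, Ordovician start 485.4, Pleistocene start 2.58.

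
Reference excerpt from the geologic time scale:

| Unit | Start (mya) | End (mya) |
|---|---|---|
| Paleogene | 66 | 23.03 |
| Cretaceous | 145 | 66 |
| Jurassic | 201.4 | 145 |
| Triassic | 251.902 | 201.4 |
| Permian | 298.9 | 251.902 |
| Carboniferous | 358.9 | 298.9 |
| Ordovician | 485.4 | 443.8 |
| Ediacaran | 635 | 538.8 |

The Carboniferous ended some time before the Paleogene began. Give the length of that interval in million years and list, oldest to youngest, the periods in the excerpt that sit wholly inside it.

232.9 million years; Permian, Triassic, Jurassic, Cretaceous

The Carboniferous closes at 298.9 Ma and the Paleogene opens at 66 Ma, so the interval is 298.9 − 66 = 232.9 Myr.
A period fits inside if it starts at or after 298.9 Ma and ends at or before 66 Ma; oldest first that gives Permian, Triassic, Jurassic, Cretaceous.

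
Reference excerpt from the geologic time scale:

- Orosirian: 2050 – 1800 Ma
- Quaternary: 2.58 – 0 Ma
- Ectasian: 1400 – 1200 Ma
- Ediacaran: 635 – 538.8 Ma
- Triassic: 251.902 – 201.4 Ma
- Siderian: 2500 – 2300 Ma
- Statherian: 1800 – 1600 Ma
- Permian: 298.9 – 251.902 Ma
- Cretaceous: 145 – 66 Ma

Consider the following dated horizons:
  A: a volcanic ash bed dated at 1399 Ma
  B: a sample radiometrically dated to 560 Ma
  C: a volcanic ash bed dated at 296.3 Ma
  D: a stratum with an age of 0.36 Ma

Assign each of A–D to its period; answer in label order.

A — Ectasian; B — Ediacaran; C — Permian; D — Quaternary

A: 1399 Ma lies in 1400–1200 Ma, so Ectasian.
B: 560 Ma lies in 635–538.8 Ma, so Ediacaran.
C: 296.3 Ma lies in 298.9–251.902 Ma, so Permian.
D: 0.36 Ma lies in 2.58–0 Ma, so Quaternary.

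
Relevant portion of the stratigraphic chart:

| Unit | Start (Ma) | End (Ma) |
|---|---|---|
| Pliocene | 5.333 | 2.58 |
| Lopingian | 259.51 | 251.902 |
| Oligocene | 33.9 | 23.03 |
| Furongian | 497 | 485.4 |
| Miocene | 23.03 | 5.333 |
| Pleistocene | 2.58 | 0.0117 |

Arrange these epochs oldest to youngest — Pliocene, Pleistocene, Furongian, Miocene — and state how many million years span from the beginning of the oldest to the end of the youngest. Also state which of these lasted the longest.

Furongian → Miocene → Pliocene → Pleistocene; total span 496.9883 Myr; longest is Miocene

Start ages (Ma): Furongian 497, Miocene 23.03, Pliocene 5.333, Pleistocene 2.58.
Ordered oldest to youngest: Furongian, Miocene, Pliocene, Pleistocene.
Span = 497 − 0.0117 = 496.9883 Myr.
Durations: Miocene 17.697, Furongian 11.6, Pleistocene 2.5683, Pliocene 2.753 → longest is Miocene (17.697 Myr).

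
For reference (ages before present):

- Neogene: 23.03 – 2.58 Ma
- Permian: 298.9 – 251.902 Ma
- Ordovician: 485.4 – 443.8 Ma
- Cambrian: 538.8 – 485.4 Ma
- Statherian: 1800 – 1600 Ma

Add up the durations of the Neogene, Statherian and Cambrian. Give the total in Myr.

273.85 million years

Each duration: Neogene = 20.45; Statherian = 200; Cambrian = 53.4.
Sum: 20.45 + 200 + 53.4 = 273.85 Myr.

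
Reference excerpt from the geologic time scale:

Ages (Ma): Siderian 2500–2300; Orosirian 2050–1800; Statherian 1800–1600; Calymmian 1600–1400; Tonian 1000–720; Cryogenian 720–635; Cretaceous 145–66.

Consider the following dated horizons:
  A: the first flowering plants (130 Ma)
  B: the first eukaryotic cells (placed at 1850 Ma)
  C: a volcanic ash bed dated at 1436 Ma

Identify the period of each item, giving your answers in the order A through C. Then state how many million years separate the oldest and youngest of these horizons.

Match each age against the start–end ranges in the excerpt: A = 130 Ma → Cretaceous (145–66); B = 1850 Ma → Orosirian (2050–1800); C = 1436 Ma → Calymmian (1600–1400).
The largest age is 1850 Ma and the smallest is 130 Ma; their difference is 1720 Myr.

A — Cretaceous; B — Orosirian; C — Calymmian; span 1720 million years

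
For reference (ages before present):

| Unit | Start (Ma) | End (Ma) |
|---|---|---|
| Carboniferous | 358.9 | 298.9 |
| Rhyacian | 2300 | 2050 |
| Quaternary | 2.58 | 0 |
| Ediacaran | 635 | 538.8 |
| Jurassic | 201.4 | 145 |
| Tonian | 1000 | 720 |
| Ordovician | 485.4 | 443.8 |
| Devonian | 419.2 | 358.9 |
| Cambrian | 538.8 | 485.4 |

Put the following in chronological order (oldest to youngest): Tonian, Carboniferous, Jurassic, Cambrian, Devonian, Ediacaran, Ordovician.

The oldest of these is Tonian (starts 1000 Ma) and the youngest is Jurassic (ends 145 Ma).
In between, by decreasing start age: Ediacaran (635), Cambrian (538.8), Ordovician (485.4), Devonian (419.2), Carboniferous (358.9).

Tonian, Ediacaran, Cambrian, Ordovician, Devonian, Carboniferous, Jurassic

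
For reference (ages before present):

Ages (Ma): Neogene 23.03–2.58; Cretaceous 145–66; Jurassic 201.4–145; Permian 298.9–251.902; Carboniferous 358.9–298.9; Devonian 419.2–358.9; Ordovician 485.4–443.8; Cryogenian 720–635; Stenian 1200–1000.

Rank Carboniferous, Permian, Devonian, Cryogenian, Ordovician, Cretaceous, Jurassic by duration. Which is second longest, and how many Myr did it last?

Durations: Carboniferous 60; Permian 46.998; Devonian 60.3; Cryogenian 85; Ordovician 41.6; Cretaceous 79; Jurassic 56.4 Myr.
Sorted longest-first: Cryogenian (85), Cretaceous (79), Devonian (60.3), Carboniferous (60), Jurassic (56.4), Permian (46.998), Ordovician (41.6).
The second longest is Cretaceous at 79 Myr.

Cretaceous, 79 million years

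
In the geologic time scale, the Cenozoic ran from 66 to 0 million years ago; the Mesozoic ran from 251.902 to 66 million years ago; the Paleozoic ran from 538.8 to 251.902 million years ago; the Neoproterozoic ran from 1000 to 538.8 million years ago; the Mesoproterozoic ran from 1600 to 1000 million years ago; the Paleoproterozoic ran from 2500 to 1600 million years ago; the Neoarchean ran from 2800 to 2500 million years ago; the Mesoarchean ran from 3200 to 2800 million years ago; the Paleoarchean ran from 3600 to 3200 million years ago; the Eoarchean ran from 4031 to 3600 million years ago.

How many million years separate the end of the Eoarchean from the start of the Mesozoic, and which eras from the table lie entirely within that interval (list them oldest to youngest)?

3348.098 million years; Paleoarchean, Mesoarchean, Neoarchean, Paleoproterozoic, Mesoproterozoic, Neoproterozoic, Paleozoic

End of Eoarchean = 3600 Ma; start of Mesozoic = 251.902 Ma.
Gap = 3600 − 251.902 = 3348.098 Myr.
Eras wholly inside 3600–251.902 Ma: Paleoarchean (3600–3200), Mesoarchean (3200–2800), Neoarchean (2800–2500), Paleoproterozoic (2500–1600), Mesoproterozoic (1600–1000), Neoproterozoic (1000–538.8), Paleozoic (538.8–251.902).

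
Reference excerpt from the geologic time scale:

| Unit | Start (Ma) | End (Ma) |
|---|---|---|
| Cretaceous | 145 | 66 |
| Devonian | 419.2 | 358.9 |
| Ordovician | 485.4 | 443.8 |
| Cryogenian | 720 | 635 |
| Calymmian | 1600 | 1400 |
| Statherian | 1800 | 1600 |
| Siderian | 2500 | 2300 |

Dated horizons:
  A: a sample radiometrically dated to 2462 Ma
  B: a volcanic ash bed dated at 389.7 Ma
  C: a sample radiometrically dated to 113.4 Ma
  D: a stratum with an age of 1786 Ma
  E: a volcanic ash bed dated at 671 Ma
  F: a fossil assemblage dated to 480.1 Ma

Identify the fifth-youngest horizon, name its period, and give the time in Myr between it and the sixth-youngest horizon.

Sorted youngest-first by Ma: C (113.4), B (389.7), F (480.1), E (671), D (1786), A (2462).
The fifth youngest is D at 1786 Ma, which lies in 1800–1600 Ma: the Statherian.
The sixth youngest is A at 2462 Ma; separation = |1786 − 2462| = 676 Myr.

D, in the Statherian; 676 million years to A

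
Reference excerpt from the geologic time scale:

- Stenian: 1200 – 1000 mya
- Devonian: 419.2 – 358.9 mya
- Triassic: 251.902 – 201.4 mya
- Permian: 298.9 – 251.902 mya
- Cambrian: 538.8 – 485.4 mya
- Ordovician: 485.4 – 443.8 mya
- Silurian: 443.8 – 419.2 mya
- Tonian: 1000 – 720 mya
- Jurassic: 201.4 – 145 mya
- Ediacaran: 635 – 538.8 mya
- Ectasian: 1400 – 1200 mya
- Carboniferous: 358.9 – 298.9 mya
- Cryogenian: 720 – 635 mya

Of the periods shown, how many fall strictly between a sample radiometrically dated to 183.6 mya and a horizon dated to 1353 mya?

11

1353 Ma sits inside the Ectasian (1400–1200) and 183.6 Ma inside the Jurassic (201.4–145); neither of those is wholly between the two dates.
The listed periods lying completely between them are Stenian, Tonian, Cryogenian, Ediacaran, Cambrian, Ordovician, Silurian, Devonian, Carboniferous, Permian, Triassic — 11 in all.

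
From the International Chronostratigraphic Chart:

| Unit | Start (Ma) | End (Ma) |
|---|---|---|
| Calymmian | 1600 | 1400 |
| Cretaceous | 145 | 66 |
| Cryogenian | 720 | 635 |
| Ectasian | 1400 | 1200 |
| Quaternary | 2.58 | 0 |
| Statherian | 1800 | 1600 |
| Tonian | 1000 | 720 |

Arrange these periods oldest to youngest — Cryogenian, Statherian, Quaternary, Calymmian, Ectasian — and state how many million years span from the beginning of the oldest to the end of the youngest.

Statherian, Calymmian, Ectasian, Cryogenian, Quaternary; total span 1800 Myr

Start ages (Ma): Statherian 1800, Calymmian 1600, Ectasian 1400, Cryogenian 720, Quaternary 2.58.
Ordered oldest to youngest: Statherian, Calymmian, Ectasian, Cryogenian, Quaternary.
Span = 1800 − 0 = 1800 Myr.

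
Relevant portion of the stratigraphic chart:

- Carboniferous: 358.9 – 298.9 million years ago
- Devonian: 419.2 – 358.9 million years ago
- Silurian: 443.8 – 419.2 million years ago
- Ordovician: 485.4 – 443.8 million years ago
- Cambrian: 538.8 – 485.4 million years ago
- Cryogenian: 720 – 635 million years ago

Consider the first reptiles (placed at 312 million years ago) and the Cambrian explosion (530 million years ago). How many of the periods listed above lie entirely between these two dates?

530 Ma sits inside the Cambrian (538.8–485.4) and 312 Ma inside the Carboniferous (358.9–298.9); neither of those is wholly between the two dates.
The listed periods lying completely between them are Ordovician, Silurian, Devonian — 3 in all.

3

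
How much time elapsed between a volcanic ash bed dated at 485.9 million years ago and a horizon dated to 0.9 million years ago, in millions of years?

485 million years

485.9 − 0.9 = 485 million years.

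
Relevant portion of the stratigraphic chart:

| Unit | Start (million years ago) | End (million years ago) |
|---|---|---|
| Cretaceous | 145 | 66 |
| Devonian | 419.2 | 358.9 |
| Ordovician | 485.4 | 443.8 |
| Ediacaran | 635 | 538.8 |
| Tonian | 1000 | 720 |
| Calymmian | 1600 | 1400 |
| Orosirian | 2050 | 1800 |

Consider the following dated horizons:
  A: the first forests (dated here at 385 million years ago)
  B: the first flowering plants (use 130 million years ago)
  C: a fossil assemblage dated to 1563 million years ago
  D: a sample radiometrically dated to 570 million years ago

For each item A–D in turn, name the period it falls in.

A — Devonian; B — Cretaceous; C — Calymmian; D — Ediacaran

Match each age against the start–end ranges in the excerpt: A = 385 Ma → Devonian (419.2–358.9); B = 130 Ma → Cretaceous (145–66); C = 1563 Ma → Calymmian (1600–1400); D = 570 Ma → Ediacaran (635–538.8).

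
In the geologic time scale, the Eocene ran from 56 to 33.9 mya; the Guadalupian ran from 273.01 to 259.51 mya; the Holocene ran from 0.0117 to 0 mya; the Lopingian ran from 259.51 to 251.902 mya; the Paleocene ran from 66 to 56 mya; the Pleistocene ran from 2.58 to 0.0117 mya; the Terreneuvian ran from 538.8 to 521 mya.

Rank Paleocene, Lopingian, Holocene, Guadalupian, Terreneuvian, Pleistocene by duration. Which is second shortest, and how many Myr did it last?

Pleistocene, 2.5683 million years

Durations: Paleocene 10; Lopingian 7.608; Holocene 0.0117; Guadalupian 13.5; Terreneuvian 17.8; Pleistocene 2.5683 Myr.
Sorted shortest-first: Holocene (0.0117), Pleistocene (2.5683), Lopingian (7.608), Paleocene (10), Guadalupian (13.5), Terreneuvian (17.8).
The second shortest is Pleistocene at 2.5683 Myr.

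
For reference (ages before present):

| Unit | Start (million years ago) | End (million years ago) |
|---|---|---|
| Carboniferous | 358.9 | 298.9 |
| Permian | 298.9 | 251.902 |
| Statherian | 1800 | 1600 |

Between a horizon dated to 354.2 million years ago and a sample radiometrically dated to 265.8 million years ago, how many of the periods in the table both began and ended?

Checking each listed span, none has both start < 354.2 Ma and end > 265.8 Ma — every period straddles one of the two dates or lies outside them — so the count is 0.

0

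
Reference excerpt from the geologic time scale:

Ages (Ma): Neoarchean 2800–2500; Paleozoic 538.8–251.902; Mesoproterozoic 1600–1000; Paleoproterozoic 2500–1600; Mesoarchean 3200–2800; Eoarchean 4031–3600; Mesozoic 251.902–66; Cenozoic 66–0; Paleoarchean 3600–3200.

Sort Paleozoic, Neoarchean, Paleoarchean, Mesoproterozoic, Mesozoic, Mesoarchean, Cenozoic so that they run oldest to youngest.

Paleoarchean → Mesoarchean → Neoarchean → Mesoproterozoic → Paleozoic → Mesozoic → Cenozoic

Sorting by start age (descending Ma, since larger Ma = older): Paleoarchean start 3600, Mesoarchean start 3200, Neoarchean start 2800, Mesoproterozoic start 1600, Paleozoic start 538.8, Mesozoic start 251.902, Cenozoic start 66.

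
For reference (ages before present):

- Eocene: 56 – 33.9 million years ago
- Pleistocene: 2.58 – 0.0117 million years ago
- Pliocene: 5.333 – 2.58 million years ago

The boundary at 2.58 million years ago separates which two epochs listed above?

Pliocene and Pleistocene

The Pliocene ends at 2.58 million years ago and the Pleistocene begins at 2.58 million years ago, so they share that boundary.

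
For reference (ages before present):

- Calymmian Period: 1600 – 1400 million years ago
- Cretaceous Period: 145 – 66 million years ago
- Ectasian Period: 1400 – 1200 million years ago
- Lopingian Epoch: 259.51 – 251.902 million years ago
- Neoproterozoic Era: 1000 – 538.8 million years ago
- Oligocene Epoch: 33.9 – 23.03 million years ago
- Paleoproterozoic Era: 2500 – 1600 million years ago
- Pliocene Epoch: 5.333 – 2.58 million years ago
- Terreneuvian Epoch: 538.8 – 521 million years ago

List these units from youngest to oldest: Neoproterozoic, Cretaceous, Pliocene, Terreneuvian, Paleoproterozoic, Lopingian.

Read off each span (Ma): Neoproterozoic 1000–538.8; Cretaceous 145–66; Pliocene 5.333–2.58; Terreneuvian 538.8–521; Paleoproterozoic 2500–1600; Lopingian 259.51–251.902.
Larger Ma is older, so oldest→youngest is Paleoproterozoic, Neoproterozoic, Terreneuvian, Lopingian, Cretaceous, Pliocene; reverse it for youngest→oldest.

Pliocene, then Cretaceous, then Lopingian, then Terreneuvian, then Neoproterozoic, then Paleoproterozoic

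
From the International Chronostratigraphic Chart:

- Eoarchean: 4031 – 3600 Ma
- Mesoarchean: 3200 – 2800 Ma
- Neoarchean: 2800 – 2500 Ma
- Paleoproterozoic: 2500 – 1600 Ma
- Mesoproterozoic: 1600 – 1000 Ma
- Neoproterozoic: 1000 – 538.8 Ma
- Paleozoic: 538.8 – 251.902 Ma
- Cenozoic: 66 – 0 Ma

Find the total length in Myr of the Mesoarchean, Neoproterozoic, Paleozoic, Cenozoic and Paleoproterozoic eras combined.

Duration is start − end for each: (3200 − 2800) + (1000 − 538.8) + (538.8 − 251.902) + (66 − 0) + (2500 − 1600).
That is 400 + 461.2 + 286.898 + 66 + 900, which totals 2114.098 million years.

2114.098 million years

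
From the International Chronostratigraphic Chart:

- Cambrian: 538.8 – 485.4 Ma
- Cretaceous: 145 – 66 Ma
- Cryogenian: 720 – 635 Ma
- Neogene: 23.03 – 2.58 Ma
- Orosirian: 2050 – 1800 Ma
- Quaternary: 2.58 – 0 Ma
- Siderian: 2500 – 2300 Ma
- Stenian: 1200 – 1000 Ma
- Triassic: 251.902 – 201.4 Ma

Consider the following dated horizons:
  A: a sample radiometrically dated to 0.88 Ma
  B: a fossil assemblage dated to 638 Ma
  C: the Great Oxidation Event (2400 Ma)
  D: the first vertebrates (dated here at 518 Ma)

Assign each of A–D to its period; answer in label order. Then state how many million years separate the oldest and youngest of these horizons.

A — Quaternary; B — Cryogenian; C — Siderian; D — Cambrian; span 2399.12 million years

A: 0.88 Ma lies in 2.58–0 Ma, so Quaternary.
B: 638 Ma lies in 720–635 Ma, so Cryogenian.
C: 2400 Ma lies in 2500–2300 Ma, so Siderian.
D: 518 Ma lies in 538.8–485.4 Ma, so Cambrian.
Oldest = 2400 Ma, youngest = 0.88 Ma → span 2399.12 Myr.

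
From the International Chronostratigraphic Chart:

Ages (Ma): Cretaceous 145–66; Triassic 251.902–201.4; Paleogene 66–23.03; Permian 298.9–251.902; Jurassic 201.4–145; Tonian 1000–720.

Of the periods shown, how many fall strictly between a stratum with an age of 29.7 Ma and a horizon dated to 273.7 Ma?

The older date is 273.7 Ma and the younger is 29.7 Ma.
Periods with start < 273.7 and end > 29.7 Ma: Triassic (251.902–201.4), Jurassic (201.4–145), Cretaceous (145–66).
That is 3 complete periods.

3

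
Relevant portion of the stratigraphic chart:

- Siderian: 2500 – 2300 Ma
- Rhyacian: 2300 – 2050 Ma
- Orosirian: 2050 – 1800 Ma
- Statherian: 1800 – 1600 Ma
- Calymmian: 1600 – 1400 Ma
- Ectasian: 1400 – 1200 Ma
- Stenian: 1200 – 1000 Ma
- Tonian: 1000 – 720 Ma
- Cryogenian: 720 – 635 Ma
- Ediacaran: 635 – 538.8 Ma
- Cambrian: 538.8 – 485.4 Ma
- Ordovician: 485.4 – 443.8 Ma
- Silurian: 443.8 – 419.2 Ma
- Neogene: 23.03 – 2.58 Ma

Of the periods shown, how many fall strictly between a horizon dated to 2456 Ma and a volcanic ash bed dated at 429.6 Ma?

11

The older date is 2456 Ma and the younger is 429.6 Ma.
Periods with start < 2456 and end > 429.6 Ma: Rhyacian (2300–2050), Orosirian (2050–1800), Statherian (1800–1600), Calymmian (1600–1400), Ectasian (1400–1200), Stenian (1200–1000), Tonian (1000–720), Cryogenian (720–635), Ediacaran (635–538.8), Cambrian (538.8–485.4), Ordovician (485.4–443.8).
That is 11 complete periods.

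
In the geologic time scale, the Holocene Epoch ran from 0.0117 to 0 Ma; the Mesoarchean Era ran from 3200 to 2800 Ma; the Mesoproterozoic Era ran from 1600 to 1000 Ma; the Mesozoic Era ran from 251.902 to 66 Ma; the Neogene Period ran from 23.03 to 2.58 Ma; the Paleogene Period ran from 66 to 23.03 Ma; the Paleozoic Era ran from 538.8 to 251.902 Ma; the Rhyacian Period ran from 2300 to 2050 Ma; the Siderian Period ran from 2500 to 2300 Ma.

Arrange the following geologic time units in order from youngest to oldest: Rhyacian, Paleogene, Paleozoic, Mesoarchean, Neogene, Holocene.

Holocene, then Neogene, then Paleogene, then Paleozoic, then Rhyacian, then Mesoarchean

Sorting by start age (ascending Ma, since larger Ma = older): Holocene start 0.0117, Neogene start 23.03, Paleogene start 66, Paleozoic start 538.8, Rhyacian start 2300, Mesoarchean start 3200.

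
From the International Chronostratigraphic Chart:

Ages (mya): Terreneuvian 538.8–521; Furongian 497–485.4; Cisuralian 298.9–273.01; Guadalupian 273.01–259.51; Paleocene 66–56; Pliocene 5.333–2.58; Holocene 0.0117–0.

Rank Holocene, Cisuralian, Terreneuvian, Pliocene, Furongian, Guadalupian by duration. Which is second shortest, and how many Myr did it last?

Pliocene, 2.753 million years

Durations: Holocene 0.0117; Cisuralian 25.89; Terreneuvian 17.8; Pliocene 2.753; Furongian 11.6; Guadalupian 13.5 Myr.
Sorted shortest-first: Holocene (0.0117), Pliocene (2.753), Furongian (11.6), Guadalupian (13.5), Terreneuvian (17.8), Cisuralian (25.89).
The second shortest is Pliocene at 2.753 Myr.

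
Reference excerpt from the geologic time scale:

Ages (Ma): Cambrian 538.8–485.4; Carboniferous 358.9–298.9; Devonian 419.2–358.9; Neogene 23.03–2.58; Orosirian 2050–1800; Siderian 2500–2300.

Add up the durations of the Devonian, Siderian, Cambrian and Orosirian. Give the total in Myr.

563.7 million years

Each duration: Devonian = 60.3; Siderian = 200; Cambrian = 53.4; Orosirian = 250.
Sum: 60.3 + 200 + 53.4 + 250 = 563.7 Myr.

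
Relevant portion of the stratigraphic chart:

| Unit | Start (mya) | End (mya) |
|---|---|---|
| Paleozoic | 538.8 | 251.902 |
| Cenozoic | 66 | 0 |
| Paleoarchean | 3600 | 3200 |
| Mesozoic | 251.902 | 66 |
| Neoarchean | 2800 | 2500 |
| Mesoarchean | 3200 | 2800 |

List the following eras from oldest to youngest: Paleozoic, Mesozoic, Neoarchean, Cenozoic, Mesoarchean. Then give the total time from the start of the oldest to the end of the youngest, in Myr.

Mesoarchean, Neoarchean, Paleozoic, Mesozoic, Cenozoic; total span 3200 Myr

From the excerpt: Paleozoic 538.8–251.902; Mesozoic 251.902–66; Neoarchean 2800–2500; Cenozoic 66–0; Mesoarchean 3200–2800 (Ma).
Larger Ma is earlier, so the oldest is Mesoarchean and the youngest is Cenozoic; oldest to youngest: Mesoarchean, Neoarchean, Paleozoic, Mesozoic, Cenozoic.
Oldest start 3200 minus youngest end 0 gives 3200 Myr overall.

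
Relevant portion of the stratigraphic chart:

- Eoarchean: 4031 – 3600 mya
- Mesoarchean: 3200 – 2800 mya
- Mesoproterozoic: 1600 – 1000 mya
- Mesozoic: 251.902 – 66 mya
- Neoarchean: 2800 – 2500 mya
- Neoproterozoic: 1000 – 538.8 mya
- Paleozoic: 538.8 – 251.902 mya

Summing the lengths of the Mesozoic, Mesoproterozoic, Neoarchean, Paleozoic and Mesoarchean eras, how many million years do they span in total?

Each duration: Mesozoic = 185.902; Mesoproterozoic = 600; Neoarchean = 300; Paleozoic = 286.898; Mesoarchean = 400.
Sum: 185.902 + 600 + 300 + 286.898 + 400 = 1772.8 Myr.

1772.8 million years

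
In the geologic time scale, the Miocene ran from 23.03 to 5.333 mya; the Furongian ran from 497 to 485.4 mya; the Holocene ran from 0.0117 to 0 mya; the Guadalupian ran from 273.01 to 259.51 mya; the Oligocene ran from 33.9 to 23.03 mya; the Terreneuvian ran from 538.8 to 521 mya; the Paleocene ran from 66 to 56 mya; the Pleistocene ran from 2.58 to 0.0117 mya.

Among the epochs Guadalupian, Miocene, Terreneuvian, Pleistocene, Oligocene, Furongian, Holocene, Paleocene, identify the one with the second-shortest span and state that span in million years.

Start − end for each: Guadalupian 273.01 − 259.51 = 13.5; Miocene 23.03 − 5.333 = 17.697; Terreneuvian 538.8 − 521 = 17.8; Pleistocene 2.58 − 0.0117 = 2.5683; Oligocene 33.9 − 23.03 = 10.87; Furongian 497 − 485.4 = 11.6; Holocene 0.0117 − 0 = 0.0117; Paleocene 66 − 56 = 10.
Ranking these from shortest: Holocene < Pleistocene < Paleocene < Oligocene < Furongian < Guadalupian < Miocene < Terreneuvian.
Position 2 in that ranking is Pleistocene, which lasted 2.5683 Myr.

Pleistocene, 2.5683 million years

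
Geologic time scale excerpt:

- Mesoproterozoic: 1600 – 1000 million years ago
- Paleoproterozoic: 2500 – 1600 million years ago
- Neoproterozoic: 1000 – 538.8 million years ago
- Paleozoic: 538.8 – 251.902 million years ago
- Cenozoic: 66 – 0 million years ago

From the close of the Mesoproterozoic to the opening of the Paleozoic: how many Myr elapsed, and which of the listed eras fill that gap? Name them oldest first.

461.2 million years; Neoproterozoic

The Mesoproterozoic closes at 1000 Ma and the Paleozoic opens at 538.8 Ma, so the interval is 1000 − 538.8 = 461.2 Myr.
An era fits inside if it starts at or after 1000 Ma and ends at or before 538.8 Ma; oldest first that gives Neoproterozoic.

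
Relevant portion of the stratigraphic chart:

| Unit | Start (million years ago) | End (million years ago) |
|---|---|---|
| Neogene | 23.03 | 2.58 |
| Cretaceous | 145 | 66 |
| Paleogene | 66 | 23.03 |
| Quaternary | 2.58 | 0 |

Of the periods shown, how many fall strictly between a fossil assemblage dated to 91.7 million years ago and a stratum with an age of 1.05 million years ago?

2

The older date is 91.7 Ma and the younger is 1.05 Ma.
Periods with start < 91.7 and end > 1.05 Ma: Paleogene (66–23.03), Neogene (23.03–2.58).
That is 2 complete periods.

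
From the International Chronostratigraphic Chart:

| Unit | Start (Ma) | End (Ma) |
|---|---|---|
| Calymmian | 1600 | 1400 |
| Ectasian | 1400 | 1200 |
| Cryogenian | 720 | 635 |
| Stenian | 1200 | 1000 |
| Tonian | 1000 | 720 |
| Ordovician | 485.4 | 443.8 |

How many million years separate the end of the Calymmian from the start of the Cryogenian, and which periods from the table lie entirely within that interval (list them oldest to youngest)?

680 million years; Ectasian, Stenian, Tonian

End of Calymmian = 1400 Ma; start of Cryogenian = 720 Ma.
Gap = 1400 − 720 = 680 Myr.
Periods wholly inside 1400–720 Ma: Ectasian (1400–1200), Stenian (1200–1000), Tonian (1000–720).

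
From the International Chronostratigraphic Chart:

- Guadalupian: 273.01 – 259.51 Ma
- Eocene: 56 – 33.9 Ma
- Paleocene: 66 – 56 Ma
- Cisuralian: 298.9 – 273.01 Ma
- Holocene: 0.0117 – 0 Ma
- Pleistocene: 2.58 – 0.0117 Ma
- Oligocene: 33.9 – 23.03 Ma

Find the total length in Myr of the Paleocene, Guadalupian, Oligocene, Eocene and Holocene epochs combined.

Duration is start − end for each: (66 − 56) + (273.01 − 259.51) + (33.9 − 23.03) + (56 − 33.9) + (0.0117 − 0).
That is 10 + 13.5 + 10.87 + 22.1 + 0.0117, which totals 56.4817 million years.

56.4817 million years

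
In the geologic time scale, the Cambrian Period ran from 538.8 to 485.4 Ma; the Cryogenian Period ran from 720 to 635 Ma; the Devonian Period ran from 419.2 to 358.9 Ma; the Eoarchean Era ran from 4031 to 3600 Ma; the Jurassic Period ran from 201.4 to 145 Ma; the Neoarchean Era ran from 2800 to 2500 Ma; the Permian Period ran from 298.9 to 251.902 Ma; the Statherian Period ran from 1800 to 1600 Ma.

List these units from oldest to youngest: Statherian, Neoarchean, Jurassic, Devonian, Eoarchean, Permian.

Eoarchean, Neoarchean, Statherian, Devonian, Permian, Jurassic

Read off each span (Ma): Statherian 1800–1600; Neoarchean 2800–2500; Jurassic 201.4–145; Devonian 419.2–358.9; Eoarchean 4031–3600; Permian 298.9–251.902.
Larger Ma is older, so oldest→youngest is Eoarchean, Neoarchean, Statherian, Devonian, Permian, Jurassic.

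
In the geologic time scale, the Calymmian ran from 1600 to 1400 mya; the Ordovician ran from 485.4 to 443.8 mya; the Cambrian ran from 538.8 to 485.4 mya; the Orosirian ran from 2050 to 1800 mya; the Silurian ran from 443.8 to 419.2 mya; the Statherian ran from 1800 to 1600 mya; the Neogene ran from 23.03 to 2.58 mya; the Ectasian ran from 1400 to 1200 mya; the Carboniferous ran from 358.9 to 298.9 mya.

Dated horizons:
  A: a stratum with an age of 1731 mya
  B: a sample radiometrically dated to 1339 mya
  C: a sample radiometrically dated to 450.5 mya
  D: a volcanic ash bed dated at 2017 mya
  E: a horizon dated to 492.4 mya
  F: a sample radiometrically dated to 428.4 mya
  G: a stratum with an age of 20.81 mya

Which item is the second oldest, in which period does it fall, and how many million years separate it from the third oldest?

A, in the Statherian; 392 million years to B

Sorted oldest-first by Ma: D (2017), A (1731), B (1339), E (492.4), C (450.5), F (428.4), G (20.81).
The second oldest is A at 1731 Ma, which lies in 1800–1600 Ma: the Statherian.
The third oldest is B at 1339 Ma; separation = |1731 − 1339| = 392 Myr.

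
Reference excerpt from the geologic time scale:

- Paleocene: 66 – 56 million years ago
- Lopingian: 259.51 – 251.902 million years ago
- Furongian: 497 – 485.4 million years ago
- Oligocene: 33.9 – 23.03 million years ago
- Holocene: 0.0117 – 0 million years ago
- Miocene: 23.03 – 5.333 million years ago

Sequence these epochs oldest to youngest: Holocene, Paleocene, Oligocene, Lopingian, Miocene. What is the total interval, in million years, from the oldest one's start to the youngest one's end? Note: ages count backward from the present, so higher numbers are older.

Lopingian, Paleocene, Oligocene, Miocene, Holocene; total span 259.51 Myr

Start ages (Ma): Lopingian 259.51, Paleocene 66, Oligocene 33.9, Miocene 23.03, Holocene 0.0117.
Ordered oldest to youngest: Lopingian, Paleocene, Oligocene, Miocene, Holocene.
Span = 259.51 − 0 = 259.51 Myr.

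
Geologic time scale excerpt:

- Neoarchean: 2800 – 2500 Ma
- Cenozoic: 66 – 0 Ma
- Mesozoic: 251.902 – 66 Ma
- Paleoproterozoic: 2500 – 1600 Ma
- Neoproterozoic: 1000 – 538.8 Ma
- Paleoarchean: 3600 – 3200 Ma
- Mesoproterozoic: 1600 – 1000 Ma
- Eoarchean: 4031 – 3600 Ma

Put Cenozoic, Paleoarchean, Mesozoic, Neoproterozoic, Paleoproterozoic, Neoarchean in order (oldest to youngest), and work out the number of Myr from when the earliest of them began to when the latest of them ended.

Paleoarchean → Neoarchean → Paleoproterozoic → Neoproterozoic → Mesozoic → Cenozoic; total span 3600 Myr

From the excerpt: Cenozoic 66–0; Paleoarchean 3600–3200; Mesozoic 251.902–66; Neoproterozoic 1000–538.8; Paleoproterozoic 2500–1600; Neoarchean 2800–2500 (Ma).
Larger Ma is earlier, so the oldest is Paleoarchean and the youngest is Cenozoic; oldest to youngest: Paleoarchean, Neoarchean, Paleoproterozoic, Neoproterozoic, Mesozoic, Cenozoic.
Oldest start 3600 minus youngest end 0 gives 3600 Myr overall.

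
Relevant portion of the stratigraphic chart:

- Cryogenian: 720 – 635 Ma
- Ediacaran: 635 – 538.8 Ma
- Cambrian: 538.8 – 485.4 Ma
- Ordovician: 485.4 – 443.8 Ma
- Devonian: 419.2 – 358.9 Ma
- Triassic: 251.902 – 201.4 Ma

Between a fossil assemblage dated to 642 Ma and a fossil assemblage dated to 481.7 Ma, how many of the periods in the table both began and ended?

642 Ma sits inside the Cryogenian (720–635) and 481.7 Ma inside the Ordovician (485.4–443.8); neither of those is wholly between the two dates.
The listed periods lying completely between them are Ediacaran, Cambrian — 2 in all.

2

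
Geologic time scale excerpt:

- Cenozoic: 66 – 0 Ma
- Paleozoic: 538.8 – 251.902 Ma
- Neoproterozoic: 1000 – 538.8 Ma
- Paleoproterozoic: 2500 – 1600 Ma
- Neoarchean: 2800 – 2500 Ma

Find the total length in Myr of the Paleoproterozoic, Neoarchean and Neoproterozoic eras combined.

Each duration: Paleoproterozoic = 900; Neoarchean = 300; Neoproterozoic = 461.2.
Sum: 900 + 300 + 461.2 = 1661.2 Myr.

1661.2 million years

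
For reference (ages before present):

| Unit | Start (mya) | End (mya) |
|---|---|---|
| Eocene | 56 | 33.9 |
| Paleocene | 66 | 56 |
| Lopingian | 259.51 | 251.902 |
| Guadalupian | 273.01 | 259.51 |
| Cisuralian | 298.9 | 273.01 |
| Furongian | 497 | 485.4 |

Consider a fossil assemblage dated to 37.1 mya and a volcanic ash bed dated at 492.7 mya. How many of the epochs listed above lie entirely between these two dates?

492.7 Ma sits inside the Furongian (497–485.4) and 37.1 Ma inside the Eocene (56–33.9); neither of those is wholly between the two dates.
The listed epochs lying completely between them are Cisuralian, Guadalupian, Lopingian, Paleocene — 4 in all.

4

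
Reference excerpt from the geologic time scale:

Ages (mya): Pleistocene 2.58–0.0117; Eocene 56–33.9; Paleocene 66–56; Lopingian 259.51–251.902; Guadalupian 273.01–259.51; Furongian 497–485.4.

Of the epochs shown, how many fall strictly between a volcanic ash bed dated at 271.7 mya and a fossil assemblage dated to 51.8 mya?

2

271.7 Ma sits inside the Guadalupian (273.01–259.51) and 51.8 Ma inside the Eocene (56–33.9); neither of those is wholly between the two dates.
The listed epochs lying completely between them are Lopingian, Paleocene — 2 in all.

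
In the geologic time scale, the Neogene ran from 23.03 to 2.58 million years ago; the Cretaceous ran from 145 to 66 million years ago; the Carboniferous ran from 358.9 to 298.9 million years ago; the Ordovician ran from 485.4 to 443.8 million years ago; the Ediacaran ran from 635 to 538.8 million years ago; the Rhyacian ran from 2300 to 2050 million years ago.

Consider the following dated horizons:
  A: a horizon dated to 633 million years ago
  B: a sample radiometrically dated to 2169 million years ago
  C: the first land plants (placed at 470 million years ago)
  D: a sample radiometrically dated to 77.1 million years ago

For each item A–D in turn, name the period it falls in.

A — Ediacaran; B — Rhyacian; C — Ordovician; D — Cretaceous

A: 633 Ma lies in 635–538.8 Ma, so Ediacaran.
B: 2169 Ma lies in 2300–2050 Ma, so Rhyacian.
C: 470 Ma lies in 485.4–443.8 Ma, so Ordovician.
D: 77.1 Ma lies in 145–66 Ma, so Cretaceous.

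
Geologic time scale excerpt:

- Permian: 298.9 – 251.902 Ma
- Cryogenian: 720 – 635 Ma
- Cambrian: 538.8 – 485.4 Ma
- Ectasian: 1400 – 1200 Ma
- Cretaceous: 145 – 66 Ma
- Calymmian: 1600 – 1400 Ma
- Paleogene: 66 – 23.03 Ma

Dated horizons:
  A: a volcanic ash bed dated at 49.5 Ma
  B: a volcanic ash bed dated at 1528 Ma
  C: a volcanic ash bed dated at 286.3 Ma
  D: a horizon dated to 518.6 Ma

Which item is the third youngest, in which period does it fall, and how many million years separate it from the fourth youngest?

D, in the Cambrian; 1009.4 million years to B

Smaller Ma means younger, so youngest first: A 49.5 < C 286.3 < D 518.6 < B 1528.
Counting 3 along gives D (518.6 Ma); the excerpt puts that inside the Cambrian, 538.8–485.4 Ma.
Next in line is B (1528 Ma), and 1528 − 518.6 = 1009.4 Myr.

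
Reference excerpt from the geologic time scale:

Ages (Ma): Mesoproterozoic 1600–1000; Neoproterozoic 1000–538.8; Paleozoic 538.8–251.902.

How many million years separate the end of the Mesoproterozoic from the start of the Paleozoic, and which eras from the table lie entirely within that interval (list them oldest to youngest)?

461.2 million years; Neoproterozoic

The Mesoproterozoic closes at 1000 Ma and the Paleozoic opens at 538.8 Ma, so the interval is 1000 − 538.8 = 461.2 Myr.
An era fits inside if it starts at or after 1000 Ma and ends at or before 538.8 Ma; oldest first that gives Neoproterozoic.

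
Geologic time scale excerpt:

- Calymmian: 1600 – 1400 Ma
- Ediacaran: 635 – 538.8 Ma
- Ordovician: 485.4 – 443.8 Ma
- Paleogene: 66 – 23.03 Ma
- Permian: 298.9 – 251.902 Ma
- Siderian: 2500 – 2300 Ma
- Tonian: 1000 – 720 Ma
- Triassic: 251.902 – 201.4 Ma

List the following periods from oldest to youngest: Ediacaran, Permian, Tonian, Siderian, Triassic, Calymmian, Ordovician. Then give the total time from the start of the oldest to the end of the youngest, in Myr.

Start ages (Ma): Siderian 2500, Calymmian 1600, Tonian 1000, Ediacaran 635, Ordovician 485.4, Permian 298.9, Triassic 251.902.
Ordered oldest to youngest: Siderian, Calymmian, Tonian, Ediacaran, Ordovician, Permian, Triassic.
Span = 2500 − 201.4 = 2298.6 Myr.

Siderian → Calymmian → Tonian → Ediacaran → Ordovician → Permian → Triassic; total span 2298.6 Myr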